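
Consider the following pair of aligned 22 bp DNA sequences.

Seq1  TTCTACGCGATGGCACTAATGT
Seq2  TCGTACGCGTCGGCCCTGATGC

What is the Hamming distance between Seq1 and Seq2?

7

Mismatches occur at site 2 (T↔C), site 3 (C↔G), site 10 (A↔T), site 11 (T↔C), site 15 (A↔C), site 18 (A↔G), site 22 (T↔C).
That gives 7 mismatches out of 22 aligned sites, so the Hamming distance is 7.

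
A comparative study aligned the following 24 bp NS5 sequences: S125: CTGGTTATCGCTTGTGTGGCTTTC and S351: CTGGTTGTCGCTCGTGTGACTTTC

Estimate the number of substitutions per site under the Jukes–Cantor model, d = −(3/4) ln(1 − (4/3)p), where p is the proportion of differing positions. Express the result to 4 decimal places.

Mismatches occur at site 7 (A↔G), site 13 (T↔C), site 19 (G↔A).
p = 3/24 = 0.125000.
d = −0.75 · ln(1 − (4/3)·0.125000) = −0.75 · ln(0.833333) = −0.75 · (-0.182322) = 0.1367.

0.1367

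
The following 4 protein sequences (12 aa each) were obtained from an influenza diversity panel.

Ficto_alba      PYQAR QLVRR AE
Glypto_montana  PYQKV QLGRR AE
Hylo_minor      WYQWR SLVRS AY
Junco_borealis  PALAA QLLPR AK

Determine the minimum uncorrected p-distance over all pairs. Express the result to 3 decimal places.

0.250

Pairwise Hamming distances:
  Ficto_alba vs Glypto_montana: 3
  Ficto_alba vs Hylo_minor: 5
  Ficto_alba vs Junco_borealis: 6
  Glypto_montana vs Hylo_minor: 7
  Glypto_montana vs Junco_borealis: 7
  Hylo_minor vs Junco_borealis: 10
The smallest is 3 mismatches, between Ficto_alba and Glypto_montana; p = 3/12 = 0.250.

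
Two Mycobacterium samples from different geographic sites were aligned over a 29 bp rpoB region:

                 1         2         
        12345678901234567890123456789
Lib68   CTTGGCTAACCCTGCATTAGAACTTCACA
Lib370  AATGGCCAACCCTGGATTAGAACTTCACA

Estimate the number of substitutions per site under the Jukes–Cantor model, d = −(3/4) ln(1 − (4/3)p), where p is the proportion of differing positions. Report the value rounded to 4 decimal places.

0.1524

Mismatches occur at site 1 (C→A), site 2 (T→A), site 7 (T→C), site 15 (C→G).
p = 4/29 = 0.137931.
d = −0.75 · ln(1 − (4/3)·0.137931) = −0.75 · ln(0.816092) = −0.75 · (-0.203228) = 0.1524.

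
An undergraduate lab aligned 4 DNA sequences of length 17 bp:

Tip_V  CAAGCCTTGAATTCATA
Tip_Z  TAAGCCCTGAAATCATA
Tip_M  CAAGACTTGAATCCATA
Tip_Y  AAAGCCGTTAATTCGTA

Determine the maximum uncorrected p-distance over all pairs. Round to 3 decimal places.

0.353

Pairwise Hamming distances:
  Tip_V vs Tip_Z: 3
  Tip_V vs Tip_M: 2
  Tip_V vs Tip_Y: 4
  Tip_Z vs Tip_M: 5
  Tip_Z vs Tip_Y: 5
  Tip_M vs Tip_Y: 6
The largest is 6 mismatches, between Tip_M and Tip_Y; p = 6/17 = 0.353.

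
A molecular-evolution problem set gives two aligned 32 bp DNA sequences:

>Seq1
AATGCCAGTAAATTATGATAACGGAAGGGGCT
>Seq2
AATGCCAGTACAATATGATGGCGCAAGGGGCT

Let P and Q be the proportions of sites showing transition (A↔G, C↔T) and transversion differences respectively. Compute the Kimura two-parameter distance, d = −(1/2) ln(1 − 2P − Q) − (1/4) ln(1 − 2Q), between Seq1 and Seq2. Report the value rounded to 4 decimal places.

0.1753

Mismatches occur at site 11 (A/C, transversion), site 13 (T/A, transversion), site 20 (A/G, transition), site 21 (A/G, transition), site 24 (G/C, transversion).
Of the 5 differences, 2 transitions and 3 transversions over 32 sites: P = 2/32 = 0.062500, Q = 3/32 = 0.093750.
d = −0.5·ln(0.781250) − 0.25·ln(0.812500) = −0.5·(-0.246860) − 0.25·(-0.207639) = 0.1753.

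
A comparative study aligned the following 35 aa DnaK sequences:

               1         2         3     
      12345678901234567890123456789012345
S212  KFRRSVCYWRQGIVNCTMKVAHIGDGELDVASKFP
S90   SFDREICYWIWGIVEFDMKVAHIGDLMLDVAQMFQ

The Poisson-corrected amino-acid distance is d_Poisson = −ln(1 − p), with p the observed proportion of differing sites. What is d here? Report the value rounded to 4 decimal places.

Mismatches occur at site 1 (K↔S), site 3 (R↔D), site 5 (S↔E), site 6 (V↔I), site 10 (R↔I), site 11 (Q↔W), site 15 (N↔E), site 16 (C↔F), site 17 (T↔D), site 26 (G↔L), site 27 (E↔M), site 32 (S↔Q), site 33 (K↔M), site 35 (P↔Q).
p = 14/35 = 0.400000.
d = −ln(1 − 0.400000) = −ln(0.600000) = 0.5108.

0.5108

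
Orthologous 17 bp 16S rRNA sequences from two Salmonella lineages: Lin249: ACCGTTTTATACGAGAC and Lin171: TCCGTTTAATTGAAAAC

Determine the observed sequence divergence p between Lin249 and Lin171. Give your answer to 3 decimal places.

Differing sites — 1:A/T; 8:T/A; 11:A/T; 12:C/G; 13:G/A; 15:G/A.
There are 6 differences over 17 sites, so p = 6/17 = 0.353.

0.353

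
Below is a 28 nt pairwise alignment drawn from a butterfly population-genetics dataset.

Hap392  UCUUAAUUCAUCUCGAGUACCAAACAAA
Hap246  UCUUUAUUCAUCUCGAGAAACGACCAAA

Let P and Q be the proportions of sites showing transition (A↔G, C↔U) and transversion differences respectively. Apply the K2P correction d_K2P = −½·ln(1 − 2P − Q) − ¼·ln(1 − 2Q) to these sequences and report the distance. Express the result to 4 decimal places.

Mismatches occur at site 5 (A→U, transversion), site 18 (U→A, transversion), site 20 (C→A, transversion), site 22 (A→G, transition), site 24 (A→C, transversion).
Of the 5 differences, 1 transition and 4 transversions over 28 sites: P = 1/28 = 0.035714, Q = 4/28 = 0.142857.
d = −0.5·ln(0.785715) − 0.25·ln(0.714286) = −0.5·(-0.241161) − 0.25·(-0.336472) = 0.2047.

0.2047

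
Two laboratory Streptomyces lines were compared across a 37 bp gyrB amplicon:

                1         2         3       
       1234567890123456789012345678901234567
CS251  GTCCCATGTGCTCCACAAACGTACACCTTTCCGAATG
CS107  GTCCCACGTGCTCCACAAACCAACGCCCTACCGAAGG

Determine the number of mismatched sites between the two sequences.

7

Mismatches occur at site 7 (T↔C), site 21 (G↔C), site 22 (T↔A), site 25 (A↔G), site 28 (T↔C), site 30 (T↔A), site 36 (T↔G).
That gives 7 mismatches out of 37 aligned sites, so the Hamming distance is 7.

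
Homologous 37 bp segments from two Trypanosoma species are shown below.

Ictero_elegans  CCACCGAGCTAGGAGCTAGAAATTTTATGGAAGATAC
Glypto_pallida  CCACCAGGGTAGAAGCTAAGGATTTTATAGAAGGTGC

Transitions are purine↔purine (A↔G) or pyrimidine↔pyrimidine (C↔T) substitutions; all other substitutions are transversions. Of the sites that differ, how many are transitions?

9

The sequences differ at positions 6 (G/A, transition), 7 (A/G, transition), 9 (C/G, transversion), 13 (G/A, transition), 19 (G/A, transition), 20 (A/G, transition), 21 (A/G, transition), 29 (G/A, transition), 34 (A/G, transition), 36 (A/G, transition).
Of the 10 differences, 9 transitions and 1 transversion, so the answer is 9.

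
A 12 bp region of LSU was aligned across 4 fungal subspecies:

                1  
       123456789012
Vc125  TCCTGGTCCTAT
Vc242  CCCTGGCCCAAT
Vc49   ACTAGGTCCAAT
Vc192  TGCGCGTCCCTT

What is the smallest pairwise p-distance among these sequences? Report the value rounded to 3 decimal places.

0.250

Pairwise Hamming distances:
  Vc125 vs Vc242: 3
  Vc125 vs Vc49: 4
  Vc125 vs Vc192: 5
  Vc242 vs Vc49: 4
  Vc242 vs Vc192: 7
  Vc49 vs Vc192: 7
The smallest is 3 mismatches, between Vc125 and Vc242; p = 3/12 = 0.250.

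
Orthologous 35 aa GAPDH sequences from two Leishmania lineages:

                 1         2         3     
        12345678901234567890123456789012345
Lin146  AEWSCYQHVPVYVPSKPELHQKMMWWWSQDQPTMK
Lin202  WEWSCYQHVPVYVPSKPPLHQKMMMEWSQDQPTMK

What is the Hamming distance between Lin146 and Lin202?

Mismatches occur at site 1 (A→W), site 18 (E→P), site 25 (W→M), site 26 (W→E).
That gives 4 mismatches out of 35 aligned sites, so the Hamming distance is 4.

4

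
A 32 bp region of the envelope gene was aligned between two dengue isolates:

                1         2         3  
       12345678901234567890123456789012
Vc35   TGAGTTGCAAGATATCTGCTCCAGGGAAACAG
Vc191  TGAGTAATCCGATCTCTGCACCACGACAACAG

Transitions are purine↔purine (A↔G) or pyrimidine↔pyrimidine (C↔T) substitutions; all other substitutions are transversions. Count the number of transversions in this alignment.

7

Differing sites — 6:T/A (Tv); 7:G/A (Ti); 8:C/T (Ti); 9:A/C (Tv); 10:A/C (Tv); 14:A/C (Tv); 20:T/A (Tv); 24:G/C (Tv); 26:G/A (Ti); 27:A/C (Tv).
Of the 10 differences, 3 transitions and 7 transversions, so the answer is 7.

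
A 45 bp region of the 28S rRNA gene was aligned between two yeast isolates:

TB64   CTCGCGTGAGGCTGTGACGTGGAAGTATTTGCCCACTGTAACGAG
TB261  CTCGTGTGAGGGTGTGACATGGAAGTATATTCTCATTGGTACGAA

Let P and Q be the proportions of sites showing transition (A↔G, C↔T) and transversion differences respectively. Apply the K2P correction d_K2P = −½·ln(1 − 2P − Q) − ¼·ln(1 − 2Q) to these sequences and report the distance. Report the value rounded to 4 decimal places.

Mismatches occur at site 5 (C/T, transition), site 12 (C/G, transversion), site 19 (G/A, transition), site 29 (T/A, transversion), site 31 (G/T, transversion), site 33 (C/T, transition), site 36 (C/T, transition), site 39 (T/G, transversion), site 40 (A/T, transversion), site 45 (G/A, transition).
Of the 10 differences, 5 transitions and 5 transversions over 45 sites: P = 5/45 = 0.111111, Q = 5/45 = 0.111111.
d = −0.5·ln(0.666667) − 0.25·ln(0.777778) = −0.5·(-0.405465) − 0.25·(-0.251314) = 0.2656.

0.2656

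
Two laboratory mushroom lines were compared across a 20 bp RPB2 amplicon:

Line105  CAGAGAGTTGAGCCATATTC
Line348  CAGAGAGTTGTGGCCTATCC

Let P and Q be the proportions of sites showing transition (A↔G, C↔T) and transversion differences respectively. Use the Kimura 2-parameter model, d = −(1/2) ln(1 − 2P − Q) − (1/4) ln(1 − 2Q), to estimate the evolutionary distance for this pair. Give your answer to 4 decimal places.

Mismatches occur at site 11 (A/T, transversion), site 13 (C/G, transversion), site 15 (A/C, transversion), site 19 (T/C, transition).
Of the 4 differences, 1 transition and 3 transversions over 20 sites: P = 1/20 = 0.050000, Q = 3/20 = 0.150000.
d = −0.5·ln(0.750000) − 0.25·ln(0.700000) = −0.5·(-0.287682) − 0.25·(-0.356675) = 0.2330.

0.2330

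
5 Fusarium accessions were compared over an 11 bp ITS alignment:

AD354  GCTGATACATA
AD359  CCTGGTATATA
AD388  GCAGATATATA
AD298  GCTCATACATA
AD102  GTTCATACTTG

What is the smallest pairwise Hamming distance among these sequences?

1

Pairwise Hamming distances:
  AD354 vs AD359: 3
  AD354 vs AD388: 2
  AD354 vs AD298: 1
  AD354 vs AD102: 4
  AD359 vs AD388: 3
  AD359 vs AD298: 4
  AD359 vs AD102: 7
  AD388 vs AD298: 3
  AD388 vs AD102: 6
  AD298 vs AD102: 3
The smallest is 1, between AD354 and AD298.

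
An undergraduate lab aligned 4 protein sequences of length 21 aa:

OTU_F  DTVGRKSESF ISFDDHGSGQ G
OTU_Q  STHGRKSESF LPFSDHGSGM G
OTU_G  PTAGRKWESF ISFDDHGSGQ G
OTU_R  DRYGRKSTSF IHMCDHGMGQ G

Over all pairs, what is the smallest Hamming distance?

3

Pairwise Hamming distances:
  OTU_F vs OTU_Q: 6
  OTU_F vs OTU_G: 3
  OTU_F vs OTU_R: 7
  OTU_Q vs OTU_G: 7
  OTU_Q vs OTU_R: 10
  OTU_G vs OTU_R: 9
The smallest is 3, between OTU_F and OTU_G.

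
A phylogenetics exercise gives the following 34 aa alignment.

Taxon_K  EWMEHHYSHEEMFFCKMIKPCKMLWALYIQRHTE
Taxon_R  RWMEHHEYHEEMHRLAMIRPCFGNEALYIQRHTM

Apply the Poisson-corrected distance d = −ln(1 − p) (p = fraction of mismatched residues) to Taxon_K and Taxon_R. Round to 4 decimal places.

0.4818

Mismatches occur at site 1 (E→R), site 7 (Y→E), site 8 (S→Y), site 13 (F→H), site 14 (F→R), site 15 (C→L), site 16 (K→A), site 19 (K→R), site 22 (K→F), site 23 (M→G), site 24 (L→N), site 25 (W→E), site 34 (E→M).
p = 13/34 = 0.382353.
d = −ln(1 − 0.382353) = −ln(0.617647) = 0.4818.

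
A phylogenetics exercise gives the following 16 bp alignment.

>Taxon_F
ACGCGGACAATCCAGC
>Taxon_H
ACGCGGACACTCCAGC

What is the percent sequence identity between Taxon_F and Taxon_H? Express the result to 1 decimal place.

93.8%

A single mismatch occurs at site 10 (A/C).
15 of the 16 sites match, so the percent identity is 15/16 × 100 = 93.8%.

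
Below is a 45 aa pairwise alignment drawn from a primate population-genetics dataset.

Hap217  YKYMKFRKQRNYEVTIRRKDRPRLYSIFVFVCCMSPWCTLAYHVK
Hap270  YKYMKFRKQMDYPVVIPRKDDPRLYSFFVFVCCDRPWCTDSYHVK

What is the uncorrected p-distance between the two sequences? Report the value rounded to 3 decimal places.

0.244

Mismatches occur at site 10 (R→M), site 11 (N→D), site 13 (E→P), site 15 (T→V), site 17 (R→P), site 21 (R→D), site 27 (I→F), site 34 (M→D), site 35 (S→R), site 40 (L→D), site 41 (A→S).
There are 11 differences over 45 sites, so p = 11/45 = 0.244.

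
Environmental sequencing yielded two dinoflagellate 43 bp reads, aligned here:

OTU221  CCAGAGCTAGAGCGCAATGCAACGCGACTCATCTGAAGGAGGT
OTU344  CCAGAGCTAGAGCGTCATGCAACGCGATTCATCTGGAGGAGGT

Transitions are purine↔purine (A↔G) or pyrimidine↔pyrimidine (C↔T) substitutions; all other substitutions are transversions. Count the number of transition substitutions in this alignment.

Mismatches occur at site 15 (C↔T, transition), site 16 (A↔C, transversion), site 28 (C↔T, transition), site 36 (A↔G, transition).
Of the 4 differences, 3 transitions and 1 transversion, so the answer is 3.

3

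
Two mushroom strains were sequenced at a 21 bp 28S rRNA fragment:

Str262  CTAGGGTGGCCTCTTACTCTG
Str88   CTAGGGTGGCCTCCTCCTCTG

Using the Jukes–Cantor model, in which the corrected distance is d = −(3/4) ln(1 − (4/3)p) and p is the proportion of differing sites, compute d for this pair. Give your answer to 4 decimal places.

Differing sites — 14:T/C; 16:A/C.
p = 2/21 = 0.095238.
d = −0.75 · ln(1 − (4/3)·0.095238) = −0.75 · ln(0.873016) = −0.75 · (-0.135801) = 0.1019.

0.1019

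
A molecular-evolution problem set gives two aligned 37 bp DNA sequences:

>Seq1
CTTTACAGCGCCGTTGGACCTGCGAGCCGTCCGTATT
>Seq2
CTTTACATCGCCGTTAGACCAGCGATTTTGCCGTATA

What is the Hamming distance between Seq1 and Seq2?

9

Differing sites — 8:G/T; 16:G/A; 21:T/A; 26:G/T; 27:C/T; 28:C/T; 29:G/T; 30:T/G; 37:T/A.
That gives 9 mismatches out of 37 aligned sites, so the Hamming distance is 9.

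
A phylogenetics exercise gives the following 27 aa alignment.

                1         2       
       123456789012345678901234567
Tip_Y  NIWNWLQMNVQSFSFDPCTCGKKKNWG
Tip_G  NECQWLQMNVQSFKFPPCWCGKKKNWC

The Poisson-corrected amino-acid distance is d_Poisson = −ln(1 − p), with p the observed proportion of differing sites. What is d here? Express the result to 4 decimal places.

Differing sites — 2:I/E; 3:W/C; 4:N/Q; 14:S/K; 16:D/P; 19:T/W; 27:G/C.
p = 7/27 = 0.259259.
d = −ln(1 − 0.259259) = −ln(0.740741) = 0.3001.

0.3001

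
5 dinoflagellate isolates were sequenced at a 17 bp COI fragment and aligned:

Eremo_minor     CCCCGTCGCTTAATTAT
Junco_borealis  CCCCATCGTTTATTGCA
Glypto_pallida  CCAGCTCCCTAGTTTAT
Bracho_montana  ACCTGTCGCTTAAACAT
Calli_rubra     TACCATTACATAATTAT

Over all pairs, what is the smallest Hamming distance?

4

Pairwise Hamming distances:
  Eremo_minor vs Junco_borealis: 6
  Eremo_minor vs Glypto_pallida: 7
  Eremo_minor vs Bracho_montana: 4
  Eremo_minor vs Calli_rubra: 6
  Junco_borealis vs Glypto_pallida: 10
  Junco_borealis vs Bracho_montana: 9
  Junco_borealis vs Calli_rubra: 10
  Glypto_pallida vs Bracho_montana: 10
  Glypto_pallida vs Calli_rubra: 11
  Bracho_montana vs Calli_rubra: 9
The smallest is 4, between Eremo_minor and Bracho_montana.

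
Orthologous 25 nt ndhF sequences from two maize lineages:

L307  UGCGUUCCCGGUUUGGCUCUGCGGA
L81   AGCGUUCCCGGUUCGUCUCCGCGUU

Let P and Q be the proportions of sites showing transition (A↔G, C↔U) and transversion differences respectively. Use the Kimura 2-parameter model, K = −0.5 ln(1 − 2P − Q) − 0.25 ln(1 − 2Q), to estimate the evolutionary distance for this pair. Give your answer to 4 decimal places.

0.2892

The sequences differ at positions 1 (U/A, transversion), 14 (U/C, transition), 16 (G/U, transversion), 20 (U/C, transition), 24 (G/U, transversion), 25 (A/U, transversion).
Of the 6 differences, 2 transitions and 4 transversions over 25 sites: P = 2/25 = 0.080000, Q = 4/25 = 0.160000.
d = −0.5·ln(0.680000) − 0.25·ln(0.680000) = −0.5·(-0.385662) − 0.25·(-0.385662) = 0.2892.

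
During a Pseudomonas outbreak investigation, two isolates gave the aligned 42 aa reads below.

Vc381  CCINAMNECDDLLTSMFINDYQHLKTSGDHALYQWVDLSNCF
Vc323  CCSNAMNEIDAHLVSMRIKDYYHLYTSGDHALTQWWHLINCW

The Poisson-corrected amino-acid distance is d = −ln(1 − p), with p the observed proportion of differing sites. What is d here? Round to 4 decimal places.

0.4055

Differing sites — 3:I/S; 9:C/I; 11:D/A; 12:L/H; 14:T/V; 17:F/R; 19:N/K; 22:Q/Y; 25:K/Y; 33:Y/T; 36:V/W; 37:D/H; 39:S/I; 42:F/W.
p = 14/42 = 0.333333.
d = −ln(1 − 0.333333) = −ln(0.666667) = 0.4055.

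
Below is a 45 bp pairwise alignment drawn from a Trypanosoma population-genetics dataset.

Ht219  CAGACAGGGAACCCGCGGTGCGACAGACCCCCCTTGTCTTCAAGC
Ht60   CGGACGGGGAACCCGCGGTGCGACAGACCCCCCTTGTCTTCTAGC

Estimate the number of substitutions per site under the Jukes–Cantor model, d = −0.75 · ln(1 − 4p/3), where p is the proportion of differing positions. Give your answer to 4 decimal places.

Differing sites — 2:A/G; 6:A/G; 42:A/T.
p = 3/45 = 0.066667.
d = −0.75 · ln(1 − (4/3)·0.066667) = −0.75 · ln(0.911111) = −0.75 · (-0.093091) = 0.0698.

0.0698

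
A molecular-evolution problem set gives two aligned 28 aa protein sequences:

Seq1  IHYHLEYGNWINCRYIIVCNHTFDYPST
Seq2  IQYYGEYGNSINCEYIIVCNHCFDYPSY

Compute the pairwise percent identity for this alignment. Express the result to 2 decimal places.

75.00%

The sequences differ at positions 2 (H/Q), 4 (H/Y), 5 (L/G), 10 (W/S), 14 (R/E), 22 (T/C), 28 (T/Y).
21 of the 28 sites match, so the percent identity is 21/28 × 100 = 75.00%.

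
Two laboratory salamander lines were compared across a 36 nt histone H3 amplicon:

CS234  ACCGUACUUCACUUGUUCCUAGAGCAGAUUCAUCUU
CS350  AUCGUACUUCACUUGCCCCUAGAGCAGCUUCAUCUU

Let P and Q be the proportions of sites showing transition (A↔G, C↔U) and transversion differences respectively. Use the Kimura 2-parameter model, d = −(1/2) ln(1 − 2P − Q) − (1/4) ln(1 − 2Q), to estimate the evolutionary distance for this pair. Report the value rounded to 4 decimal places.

Mismatches occur at site 2 (C/U, transition), site 16 (U/C, transition), site 17 (U/C, transition), site 28 (A/C, transversion).
Of the 4 differences, 3 transitions and 1 transversion over 36 sites: P = 3/36 = 0.083333, Q = 1/36 = 0.027778.
d = −0.5·ln(0.805556) − 0.25·ln(0.944444) = −0.5·(-0.216223) − 0.25·(-0.057159) = 0.1224.

0.1224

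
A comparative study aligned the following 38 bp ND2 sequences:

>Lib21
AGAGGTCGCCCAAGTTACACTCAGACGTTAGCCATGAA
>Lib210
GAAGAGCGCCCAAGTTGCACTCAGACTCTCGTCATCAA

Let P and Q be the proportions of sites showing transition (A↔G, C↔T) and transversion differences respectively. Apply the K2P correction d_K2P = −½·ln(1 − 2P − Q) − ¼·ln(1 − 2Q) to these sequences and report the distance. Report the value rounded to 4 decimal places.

0.3324

The sequences differ at positions 1 (A/G, transition), 2 (G/A, transition), 5 (G/A, transition), 6 (T/G, transversion), 17 (A/G, transition), 27 (G/T, transversion), 28 (T/C, transition), 30 (A/C, transversion), 32 (C/T, transition), 36 (G/C, transversion).
Of the 10 differences, 6 transitions and 4 transversions over 38 sites: P = 6/38 = 0.157895, Q = 4/38 = 0.105263.
d = −0.5·ln(0.578947) − 0.25·ln(0.789474) = −0.5·(-0.546544) − 0.25·(-0.236388) = 0.3324.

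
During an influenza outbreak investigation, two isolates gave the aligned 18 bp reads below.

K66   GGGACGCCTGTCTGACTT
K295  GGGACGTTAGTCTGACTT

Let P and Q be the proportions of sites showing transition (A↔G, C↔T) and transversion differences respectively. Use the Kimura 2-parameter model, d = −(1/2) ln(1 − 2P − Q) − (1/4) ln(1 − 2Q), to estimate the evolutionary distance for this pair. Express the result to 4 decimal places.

0.1922

The sequences differ at positions 7 (C/T, transition), 8 (C/T, transition), 9 (T/A, transversion).
Of the 3 differences, 2 transitions and 1 transversion over 18 sites: P = 2/18 = 0.111111, Q = 1/18 = 0.055556.
d = −0.5·ln(0.722222) − 0.25·ln(0.888888) = −0.5·(-0.325423) − 0.25·(-0.117784) = 0.1922.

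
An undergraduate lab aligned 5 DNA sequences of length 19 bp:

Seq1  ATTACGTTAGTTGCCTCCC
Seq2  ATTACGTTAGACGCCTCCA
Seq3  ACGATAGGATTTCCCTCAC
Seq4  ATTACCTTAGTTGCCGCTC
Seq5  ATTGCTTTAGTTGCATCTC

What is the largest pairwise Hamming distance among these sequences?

12

Pairwise Hamming distances:
  Seq1 vs Seq2: 3
  Seq1 vs Seq3: 9
  Seq1 vs Seq4: 3
  Seq1 vs Seq5: 4
  Seq2 vs Seq3: 12
  Seq2 vs Seq4: 6
  Seq2 vs Seq5: 7
  Seq3 vs Seq4: 10
  Seq3 vs Seq5: 11
  Seq4 vs Seq5: 4
The largest is 12, between Seq2 and Seq3.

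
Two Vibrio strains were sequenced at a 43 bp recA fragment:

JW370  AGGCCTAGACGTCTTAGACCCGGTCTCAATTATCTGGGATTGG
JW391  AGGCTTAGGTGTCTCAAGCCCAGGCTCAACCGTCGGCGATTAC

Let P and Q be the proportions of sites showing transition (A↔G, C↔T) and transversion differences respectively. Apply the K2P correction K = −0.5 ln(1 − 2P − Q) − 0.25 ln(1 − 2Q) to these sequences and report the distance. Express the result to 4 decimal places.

The sequences differ at positions 5 (C/T, transition), 9 (A/G, transition), 10 (C/T, transition), 15 (T/C, transition), 17 (G/A, transition), 18 (A/G, transition), 22 (G/A, transition), 24 (T/G, transversion), 30 (T/C, transition), 31 (T/C, transition), 32 (A/G, transition), 35 (T/G, transversion), 37 (G/C, transversion), 42 (G/A, transition), 43 (G/C, transversion).
Of the 15 differences, 11 transitions and 4 transversions over 43 sites: P = 11/43 = 0.255814, Q = 4/43 = 0.093023.
d = −0.5·ln(0.395349) − 0.25·ln(0.813954) = −0.5·(-0.927986) − 0.25·(-0.205851) = 0.5155.

0.5155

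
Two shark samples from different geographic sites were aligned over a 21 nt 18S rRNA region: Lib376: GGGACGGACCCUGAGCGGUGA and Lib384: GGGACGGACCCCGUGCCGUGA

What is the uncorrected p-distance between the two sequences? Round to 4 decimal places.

0.1429

Mismatches occur at site 12 (U/C), site 14 (A/U), site 17 (G/C).
There are 3 differences over 21 sites, so p = 3/21 = 0.1429.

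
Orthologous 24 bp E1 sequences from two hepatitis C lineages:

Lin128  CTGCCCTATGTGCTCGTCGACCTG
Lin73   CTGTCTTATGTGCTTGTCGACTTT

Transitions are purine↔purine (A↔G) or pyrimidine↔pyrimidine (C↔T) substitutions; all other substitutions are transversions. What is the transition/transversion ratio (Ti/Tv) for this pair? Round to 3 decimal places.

4.000

Differing sites — 4:C/T (Ti); 6:C/T (Ti); 15:C/T (Ti); 22:C/T (Ti); 24:G/T (Tv).
Of the 5 differences, 4 transitions and 1 transversion, so Ti/Tv = 4/1 = 4.000.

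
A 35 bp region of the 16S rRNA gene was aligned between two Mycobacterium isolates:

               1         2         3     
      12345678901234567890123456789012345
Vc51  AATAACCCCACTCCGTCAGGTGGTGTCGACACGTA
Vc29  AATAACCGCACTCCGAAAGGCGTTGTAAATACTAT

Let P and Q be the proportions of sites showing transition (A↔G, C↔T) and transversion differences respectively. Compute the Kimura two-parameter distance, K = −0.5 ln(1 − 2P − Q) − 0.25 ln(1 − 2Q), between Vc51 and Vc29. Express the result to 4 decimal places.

0.4081

Differing sites — 8:C/G (Tv); 16:T/A (Tv); 17:C/A (Tv); 21:T/C (Ti); 23:G/T (Tv); 27:C/A (Tv); 28:G/A (Ti); 30:C/T (Ti); 33:G/T (Tv); 34:T/A (Tv); 35:A/T (Tv).
Of the 11 differences, 3 transitions and 8 transversions over 35 sites: P = 3/35 = 0.085714, Q = 8/35 = 0.228571.
d = −0.5·ln(0.600001) − 0.25·ln(0.542858) = −0.5·(-0.510824) − 0.25·(-0.610908) = 0.4081.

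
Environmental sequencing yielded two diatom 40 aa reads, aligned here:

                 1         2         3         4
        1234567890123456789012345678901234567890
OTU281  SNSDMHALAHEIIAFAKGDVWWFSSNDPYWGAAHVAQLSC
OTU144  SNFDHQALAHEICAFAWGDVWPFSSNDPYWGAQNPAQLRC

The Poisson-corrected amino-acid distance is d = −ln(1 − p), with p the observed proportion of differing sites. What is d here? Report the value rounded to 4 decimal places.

0.2877

Differing sites — 3:S/F; 5:M/H; 6:H/Q; 13:I/C; 17:K/W; 22:W/P; 33:A/Q; 34:H/N; 35:V/P; 39:S/R.
p = 10/40 = 0.250000.
d = −ln(1 − 0.250000) = −ln(0.750000) = 0.2877.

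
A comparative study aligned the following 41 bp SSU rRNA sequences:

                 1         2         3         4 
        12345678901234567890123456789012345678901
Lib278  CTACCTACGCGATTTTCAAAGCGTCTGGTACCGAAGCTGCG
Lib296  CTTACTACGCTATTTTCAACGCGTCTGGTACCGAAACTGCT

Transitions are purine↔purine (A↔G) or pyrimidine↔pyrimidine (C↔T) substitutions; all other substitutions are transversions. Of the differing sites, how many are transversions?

5

Differing sites — 3:A/T (Tv); 4:C/A (Tv); 11:G/T (Tv); 20:A/C (Tv); 36:G/A (Ti); 41:G/T (Tv).
Of the 6 differences, 1 transition and 5 transversions, so the answer is 5.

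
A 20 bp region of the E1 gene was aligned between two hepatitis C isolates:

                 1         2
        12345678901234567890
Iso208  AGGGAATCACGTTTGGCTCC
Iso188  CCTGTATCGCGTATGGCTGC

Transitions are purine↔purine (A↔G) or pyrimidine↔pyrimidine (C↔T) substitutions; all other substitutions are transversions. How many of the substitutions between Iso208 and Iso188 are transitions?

1

Differing sites — 1:A/C (Tv); 2:G/C (Tv); 3:G/T (Tv); 5:A/T (Tv); 9:A/G (Ti); 13:T/A (Tv); 19:C/G (Tv).
Of the 7 differences, 1 transition and 6 transversions, so the answer is 1.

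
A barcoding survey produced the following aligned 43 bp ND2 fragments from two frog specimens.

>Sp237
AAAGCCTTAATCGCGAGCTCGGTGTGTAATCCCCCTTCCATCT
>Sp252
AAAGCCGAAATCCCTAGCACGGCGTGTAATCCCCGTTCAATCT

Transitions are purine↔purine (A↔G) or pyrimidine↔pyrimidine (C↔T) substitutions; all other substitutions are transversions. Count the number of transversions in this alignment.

Mismatches occur at site 7 (T/G, transversion), site 8 (T/A, transversion), site 13 (G/C, transversion), site 15 (G/T, transversion), site 19 (T/A, transversion), site 23 (T/C, transition), site 35 (C/G, transversion), site 39 (C/A, transversion).
Of the 8 differences, 1 transition and 7 transversions, so the answer is 7.

7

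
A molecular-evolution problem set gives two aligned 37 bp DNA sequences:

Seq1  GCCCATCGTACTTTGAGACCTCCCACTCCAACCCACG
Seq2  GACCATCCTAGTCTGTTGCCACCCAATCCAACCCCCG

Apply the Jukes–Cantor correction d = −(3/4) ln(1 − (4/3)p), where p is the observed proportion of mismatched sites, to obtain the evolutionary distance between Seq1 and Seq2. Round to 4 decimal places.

Differing sites — 2:C/A; 8:G/C; 11:C/G; 13:T/C; 16:A/T; 17:G/T; 18:A/G; 21:T/A; 26:C/A; 35:A/C.
p = 10/37 = 0.270270.
d = −0.75 · ln(1 − (4/3)·0.270270) = −0.75 · ln(0.639640) = −0.75 · (-0.446850) = 0.3351.

0.3351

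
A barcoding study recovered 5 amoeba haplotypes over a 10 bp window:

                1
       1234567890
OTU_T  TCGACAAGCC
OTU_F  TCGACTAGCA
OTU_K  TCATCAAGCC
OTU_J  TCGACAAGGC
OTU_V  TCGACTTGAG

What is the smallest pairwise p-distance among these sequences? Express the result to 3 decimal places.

Pairwise Hamming distances:
  OTU_T vs OTU_F: 2
  OTU_T vs OTU_K: 2
  OTU_T vs OTU_J: 1
  OTU_T vs OTU_V: 4
  OTU_F vs OTU_K: 4
  OTU_F vs OTU_J: 3
  OTU_F vs OTU_V: 3
  OTU_K vs OTU_J: 3
  OTU_K vs OTU_V: 6
  OTU_J vs OTU_V: 4
The smallest is 1 mismatch, between OTU_T and OTU_J; p = 1/10 = 0.100.

0.100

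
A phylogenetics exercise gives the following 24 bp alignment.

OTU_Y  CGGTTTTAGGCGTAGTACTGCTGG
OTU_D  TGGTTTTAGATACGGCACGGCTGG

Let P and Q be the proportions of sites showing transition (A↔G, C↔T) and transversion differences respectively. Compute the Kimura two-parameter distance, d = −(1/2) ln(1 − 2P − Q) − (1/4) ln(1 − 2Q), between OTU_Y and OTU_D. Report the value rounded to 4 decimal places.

0.5122

The sequences differ at positions 1 (C/T, transition), 10 (G/A, transition), 11 (C/T, transition), 12 (G/A, transition), 13 (T/C, transition), 14 (A/G, transition), 16 (T/C, transition), 19 (T/G, transversion).
Of the 8 differences, 7 transitions and 1 transversion over 24 sites: P = 7/24 = 0.291667, Q = 1/24 = 0.041667.
d = −0.5·ln(0.374999) − 0.25·ln(0.916666) = −0.5·(-0.980832) − 0.25·(-0.087012) = 0.5122.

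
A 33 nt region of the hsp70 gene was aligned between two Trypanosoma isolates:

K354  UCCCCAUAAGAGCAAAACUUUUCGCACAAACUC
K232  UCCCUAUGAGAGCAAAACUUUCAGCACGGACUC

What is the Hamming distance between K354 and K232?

6

Mismatches occur at site 5 (C↔U), site 8 (A↔G), site 22 (U↔C), site 23 (C↔A), site 28 (A↔G), site 29 (A↔G).
That gives 6 mismatches out of 33 aligned sites, so the Hamming distance is 6.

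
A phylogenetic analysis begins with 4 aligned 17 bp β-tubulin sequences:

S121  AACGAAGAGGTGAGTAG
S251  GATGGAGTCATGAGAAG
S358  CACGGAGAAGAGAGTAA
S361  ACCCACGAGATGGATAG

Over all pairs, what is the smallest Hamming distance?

5

Pairwise Hamming distances:
  S121 vs S251: 7
  S121 vs S358: 5
  S121 vs S361: 6
  S251 vs S358: 8
  S251 vs S361: 11
  S358 vs S361: 11
The smallest is 5, between S121 and S358.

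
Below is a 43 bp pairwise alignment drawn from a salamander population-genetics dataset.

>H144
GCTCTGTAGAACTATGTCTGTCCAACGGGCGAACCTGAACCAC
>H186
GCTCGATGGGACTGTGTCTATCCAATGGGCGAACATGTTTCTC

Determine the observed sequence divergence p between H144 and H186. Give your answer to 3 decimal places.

Mismatches occur at site 5 (T/G), site 6 (G/A), site 8 (A/G), site 10 (A/G), site 14 (A/G), site 20 (G/A), site 26 (C/T), site 35 (C/A), site 38 (A/T), site 39 (A/T), site 40 (C/T), site 42 (A/T).
There are 12 differences over 43 sites, so p = 12/43 = 0.279.

0.279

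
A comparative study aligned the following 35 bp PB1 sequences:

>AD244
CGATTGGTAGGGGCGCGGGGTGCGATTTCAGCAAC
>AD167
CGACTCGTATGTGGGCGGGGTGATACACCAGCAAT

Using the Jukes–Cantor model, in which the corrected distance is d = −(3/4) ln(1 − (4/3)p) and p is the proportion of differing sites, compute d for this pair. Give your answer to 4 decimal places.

The sequences differ at positions 4 (T/C), 6 (G/C), 10 (G/T), 12 (G/T), 14 (C/G), 23 (C/A), 24 (G/T), 26 (T/C), 27 (T/A), 28 (T/C), 35 (C/T).
p = 11/35 = 0.314286.
d = −0.75 · ln(1 − (4/3)·0.314286) = −0.75 · ln(0.580952) = −0.75 · (-0.543087) = 0.4073.

0.4073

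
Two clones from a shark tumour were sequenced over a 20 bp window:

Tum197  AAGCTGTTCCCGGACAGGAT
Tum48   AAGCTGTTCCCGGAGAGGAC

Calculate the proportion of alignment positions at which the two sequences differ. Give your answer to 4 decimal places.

The sequences differ at positions 15 (C/G), 20 (T/C).
There are 2 differences over 20 sites, so p = 2/20 = 0.1000.

0.1000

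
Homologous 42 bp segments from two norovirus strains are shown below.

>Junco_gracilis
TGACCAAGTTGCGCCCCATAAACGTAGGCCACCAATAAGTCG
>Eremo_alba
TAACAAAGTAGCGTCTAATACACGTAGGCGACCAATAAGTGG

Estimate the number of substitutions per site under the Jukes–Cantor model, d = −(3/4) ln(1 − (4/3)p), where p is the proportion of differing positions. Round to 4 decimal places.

Differing sites — 2:G/A; 5:C/A; 10:T/A; 14:C/T; 16:C/T; 17:C/A; 21:A/C; 30:C/G; 41:C/G.
p = 9/42 = 0.214286.
d = −0.75 · ln(1 − (4/3)·0.214286) = −0.75 · ln(0.714285) = −0.75 · (-0.336473) = 0.2524.

0.2524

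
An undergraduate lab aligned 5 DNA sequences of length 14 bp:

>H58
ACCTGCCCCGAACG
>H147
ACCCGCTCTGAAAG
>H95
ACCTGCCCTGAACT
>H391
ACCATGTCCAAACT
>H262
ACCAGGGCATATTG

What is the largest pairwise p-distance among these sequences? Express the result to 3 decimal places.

Pairwise Hamming distances:
  H58 vs H147: 4
  H58 vs H95: 2
  H58 vs H391: 6
  H58 vs H262: 7
  H147 vs H95: 4
  H147 vs H391: 7
  H147 vs H262: 7
  H95 vs H391: 6
  H95 vs H262: 8
  H391 vs H262: 7
The largest is 8 mismatches, between H95 and H262; p = 8/14 = 0.571.

0.571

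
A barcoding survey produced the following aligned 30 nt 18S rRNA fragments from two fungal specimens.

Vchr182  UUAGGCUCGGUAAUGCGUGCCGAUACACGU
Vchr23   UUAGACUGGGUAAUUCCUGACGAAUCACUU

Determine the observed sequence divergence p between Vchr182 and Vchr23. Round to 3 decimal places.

0.267

Differing sites — 5:G/A; 8:C/G; 15:G/U; 17:G/C; 20:C/A; 24:U/A; 25:A/U; 29:G/U.
There are 8 differences over 30 sites, so p = 8/30 = 0.267.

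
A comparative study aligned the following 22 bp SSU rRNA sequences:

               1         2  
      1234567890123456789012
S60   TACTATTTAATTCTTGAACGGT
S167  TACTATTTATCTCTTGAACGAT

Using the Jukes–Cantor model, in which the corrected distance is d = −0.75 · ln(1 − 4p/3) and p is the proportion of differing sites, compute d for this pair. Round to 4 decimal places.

Mismatches occur at site 10 (A→T), site 11 (T→C), site 21 (G→A).
p = 3/22 = 0.136364.
d = −0.75 · ln(1 − (4/3)·0.136364) = −0.75 · ln(0.818181) = −0.75 · (-0.200672) = 0.1505.

0.1505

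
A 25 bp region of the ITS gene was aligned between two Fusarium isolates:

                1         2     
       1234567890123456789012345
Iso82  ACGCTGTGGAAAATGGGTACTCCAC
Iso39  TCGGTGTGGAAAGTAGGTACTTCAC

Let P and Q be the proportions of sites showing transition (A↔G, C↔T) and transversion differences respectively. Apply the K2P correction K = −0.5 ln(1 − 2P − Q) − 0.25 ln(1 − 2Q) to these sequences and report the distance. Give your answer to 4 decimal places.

Differing sites — 1:A/T (Tv); 4:C/G (Tv); 13:A/G (Ti); 15:G/A (Ti); 22:C/T (Ti).
Of the 5 differences, 3 transitions and 2 transversions over 25 sites: P = 3/25 = 0.120000, Q = 2/25 = 0.080000.
d = −0.5·ln(0.680000) − 0.25·ln(0.840000) = −0.5·(-0.385662) − 0.25·(-0.174353) = 0.2364.

0.2364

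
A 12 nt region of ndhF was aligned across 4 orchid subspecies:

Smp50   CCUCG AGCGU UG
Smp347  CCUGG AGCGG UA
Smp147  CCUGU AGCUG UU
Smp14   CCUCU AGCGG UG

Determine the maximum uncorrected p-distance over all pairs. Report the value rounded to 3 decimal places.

0.417

Pairwise Hamming distances:
  Smp50 vs Smp347: 3
  Smp50 vs Smp147: 5
  Smp50 vs Smp14: 2
  Smp347 vs Smp147: 3
  Smp347 vs Smp14: 3
  Smp147 vs Smp14: 3
The largest is 5 mismatches, between Smp50 and Smp147; p = 5/12 = 0.417.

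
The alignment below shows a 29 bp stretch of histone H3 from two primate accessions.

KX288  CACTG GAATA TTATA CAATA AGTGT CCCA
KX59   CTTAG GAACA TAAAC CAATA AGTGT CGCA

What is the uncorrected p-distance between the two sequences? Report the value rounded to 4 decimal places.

Mismatches occur at site 2 (A→T), site 3 (C→T), site 4 (T→A), site 9 (T→C), site 12 (T→A), site 14 (T→A), site 15 (A→C), site 27 (C→G).
There are 8 differences over 29 sites, so p = 8/29 = 0.2759.

0.2759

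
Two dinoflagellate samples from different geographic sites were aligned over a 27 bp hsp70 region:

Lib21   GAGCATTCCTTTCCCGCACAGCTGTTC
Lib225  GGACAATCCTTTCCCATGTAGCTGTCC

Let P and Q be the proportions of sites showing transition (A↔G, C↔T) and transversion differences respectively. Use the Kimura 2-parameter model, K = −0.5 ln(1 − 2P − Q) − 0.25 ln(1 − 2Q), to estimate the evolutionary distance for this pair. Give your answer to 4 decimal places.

0.4247

Differing sites — 2:A/G (Ti); 3:G/A (Ti); 6:T/A (Tv); 16:G/A (Ti); 17:C/T (Ti); 18:A/G (Ti); 19:C/T (Ti); 26:T/C (Ti).
Of the 8 differences, 7 transitions and 1 transversion over 27 sites: P = 7/27 = 0.259259, Q = 1/27 = 0.037037.
d = −0.5·ln(0.444445) − 0.25·ln(0.925926) = −0.5·(-0.810929) − 0.25·(-0.076961) = 0.4247.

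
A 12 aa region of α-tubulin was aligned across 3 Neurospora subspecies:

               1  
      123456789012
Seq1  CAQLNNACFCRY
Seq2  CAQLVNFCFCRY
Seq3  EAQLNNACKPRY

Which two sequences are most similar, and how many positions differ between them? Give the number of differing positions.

2

Pairwise Hamming distances:
  Seq1 vs Seq2: 2
  Seq1 vs Seq3: 3
  Seq2 vs Seq3: 5
The smallest is 2, between Seq1 and Seq2.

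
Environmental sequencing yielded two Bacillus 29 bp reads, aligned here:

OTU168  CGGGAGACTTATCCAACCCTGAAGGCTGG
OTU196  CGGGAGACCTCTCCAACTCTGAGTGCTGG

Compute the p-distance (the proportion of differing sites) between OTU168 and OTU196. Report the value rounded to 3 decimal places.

The sequences differ at positions 9 (T/C), 11 (A/C), 18 (C/T), 23 (A/G), 24 (G/T).
There are 5 differences over 29 sites, so p = 5/29 = 0.172.

0.172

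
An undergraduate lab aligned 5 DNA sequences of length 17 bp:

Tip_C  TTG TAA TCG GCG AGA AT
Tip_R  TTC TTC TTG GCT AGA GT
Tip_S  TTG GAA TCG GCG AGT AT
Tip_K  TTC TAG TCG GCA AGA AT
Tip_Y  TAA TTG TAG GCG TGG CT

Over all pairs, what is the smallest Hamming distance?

2

Pairwise Hamming distances:
  Tip_C vs Tip_R: 6
  Tip_C vs Tip_S: 2
  Tip_C vs Tip_K: 3
  Tip_C vs Tip_Y: 8
  Tip_R vs Tip_S: 8
  Tip_R vs Tip_K: 5
  Tip_R vs Tip_Y: 8
  Tip_S vs Tip_K: 5
  Tip_S vs Tip_Y: 9
  Tip_K vs Tip_Y: 8
The smallest is 2, between Tip_C and Tip_S.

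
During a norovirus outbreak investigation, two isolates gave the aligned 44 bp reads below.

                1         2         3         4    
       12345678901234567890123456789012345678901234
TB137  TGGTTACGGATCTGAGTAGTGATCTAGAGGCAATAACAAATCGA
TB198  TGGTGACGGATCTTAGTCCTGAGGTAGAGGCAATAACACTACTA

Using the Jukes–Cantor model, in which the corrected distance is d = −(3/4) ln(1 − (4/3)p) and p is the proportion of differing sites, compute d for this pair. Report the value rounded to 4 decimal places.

0.2708

Mismatches occur at site 5 (T/G), site 14 (G/T), site 18 (A/C), site 19 (G/C), site 23 (T/G), site 24 (C/G), site 39 (A/C), site 40 (A/T), site 41 (T/A), site 43 (G/T).
p = 10/44 = 0.227273.
d = −0.75 · ln(1 − (4/3)·0.227273) = −0.75 · ln(0.696969) = −0.75 · (-0.361014) = 0.2708.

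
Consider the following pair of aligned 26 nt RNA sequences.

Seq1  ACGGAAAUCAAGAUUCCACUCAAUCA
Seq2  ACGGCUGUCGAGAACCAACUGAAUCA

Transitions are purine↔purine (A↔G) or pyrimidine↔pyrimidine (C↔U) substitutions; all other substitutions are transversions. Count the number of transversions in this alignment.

5

Mismatches occur at site 5 (A↔C, transversion), site 6 (A↔U, transversion), site 7 (A↔G, transition), site 10 (A↔G, transition), site 14 (U↔A, transversion), site 15 (U↔C, transition), site 17 (C↔A, transversion), site 21 (C↔G, transversion).
Of the 8 differences, 3 transitions and 5 transversions, so the answer is 5.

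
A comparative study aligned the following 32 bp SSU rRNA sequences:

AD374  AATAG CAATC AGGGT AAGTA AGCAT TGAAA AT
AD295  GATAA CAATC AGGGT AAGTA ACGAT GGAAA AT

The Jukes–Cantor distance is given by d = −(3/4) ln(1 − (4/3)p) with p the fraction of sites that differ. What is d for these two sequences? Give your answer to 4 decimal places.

The sequences differ at positions 1 (A/G), 5 (G/A), 22 (G/C), 23 (C/G), 26 (T/G).
p = 5/32 = 0.156250.
d = −0.75 · ln(1 − (4/3)·0.156250) = −0.75 · ln(0.791667) = −0.75 · (-0.233614) = 0.1752.

0.1752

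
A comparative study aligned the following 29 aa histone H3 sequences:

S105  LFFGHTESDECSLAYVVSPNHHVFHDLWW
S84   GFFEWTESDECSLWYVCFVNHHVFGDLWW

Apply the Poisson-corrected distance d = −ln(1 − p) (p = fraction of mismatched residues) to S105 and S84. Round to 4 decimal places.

The sequences differ at positions 1 (L/G), 4 (G/E), 5 (H/W), 14 (A/W), 17 (V/C), 18 (S/F), 19 (P/V), 25 (H/G).
p = 8/29 = 0.275862.
d = −ln(1 − 0.275862) = −ln(0.724138) = 0.3228.

0.3228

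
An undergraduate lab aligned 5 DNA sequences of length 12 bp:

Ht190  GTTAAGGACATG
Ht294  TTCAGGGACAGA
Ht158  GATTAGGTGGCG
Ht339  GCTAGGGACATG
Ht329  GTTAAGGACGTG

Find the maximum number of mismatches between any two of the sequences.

10

Pairwise Hamming distances:
  Ht190 vs Ht294: 5
  Ht190 vs Ht158: 6
  Ht190 vs Ht339: 2
  Ht190 vs Ht329: 1
  Ht294 vs Ht158: 10
  Ht294 vs Ht339: 5
  Ht294 vs Ht329: 6
  Ht158 vs Ht339: 7
  Ht158 vs Ht329: 5
  Ht339 vs Ht329: 3
The largest is 10, between Ht294 and Ht158.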